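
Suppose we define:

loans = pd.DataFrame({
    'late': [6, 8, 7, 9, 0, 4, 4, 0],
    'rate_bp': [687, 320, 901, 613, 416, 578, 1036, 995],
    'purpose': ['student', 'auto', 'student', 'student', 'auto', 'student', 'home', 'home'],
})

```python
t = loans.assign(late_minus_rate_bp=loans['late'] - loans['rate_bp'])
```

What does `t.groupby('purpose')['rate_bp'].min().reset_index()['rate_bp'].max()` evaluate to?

add column late_minus_rate_bp = loans['late'] - loans['rate_bp']:
   late  rate_bp  purpose  late_minus_rate_bp
0     6      687  student                -681
1     8      320     auto                -312
2     7      901  student                -894
3     9      613  student                -604
4     0      416     auto                -416
5     4      578  student                -574
6     4     1036     home               -1032
7     0      995     home                -995
group by purpose, min of rate_bp:
purpose
auto       320
home       995
student    578
Name: rate_bp, dtype: int64
reset_index():
   purpose  rate_bp
0     auto      320
1     home      995
2  student      578
The max of column 'rate_bp' is 995.

995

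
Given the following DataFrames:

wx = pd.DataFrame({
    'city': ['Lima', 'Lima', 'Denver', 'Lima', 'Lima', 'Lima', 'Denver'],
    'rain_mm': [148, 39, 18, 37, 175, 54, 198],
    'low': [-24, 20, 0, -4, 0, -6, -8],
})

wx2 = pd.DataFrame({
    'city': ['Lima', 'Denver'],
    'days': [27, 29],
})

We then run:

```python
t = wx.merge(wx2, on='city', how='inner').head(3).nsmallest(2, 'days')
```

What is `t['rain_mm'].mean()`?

merge on 'city' (how='inner') → 7 rows:
     city  rain_mm  low  days
0    Lima      148  -24    27
1    Lima       39   20    27
2  Denver       18    0    29
3    Lima       37   -4    27
4    Lima      175    0    27
5    Lima       54   -6    27
6  Denver      198   -8    29
take first 3 rows:
     city  rain_mm  low  days
0    Lima      148  -24    27
1    Lima       39   20    27
2  Denver       18    0    29
take 2 rows with smallest days:
   city  rain_mm  low  days
0  Lima      148  -24    27
1  Lima       39   20    27
So mean() = 93.5.

93.5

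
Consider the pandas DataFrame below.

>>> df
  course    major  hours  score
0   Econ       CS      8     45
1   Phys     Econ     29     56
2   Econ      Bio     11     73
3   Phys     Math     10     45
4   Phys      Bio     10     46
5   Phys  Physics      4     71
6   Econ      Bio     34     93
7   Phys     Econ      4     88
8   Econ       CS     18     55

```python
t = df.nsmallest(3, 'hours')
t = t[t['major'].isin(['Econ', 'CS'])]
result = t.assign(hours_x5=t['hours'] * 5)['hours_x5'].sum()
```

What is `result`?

take 3 rows with smallest hours:
  course    major  hours  score
5   Phys  Physics      4     71
7   Phys     Econ      4     88
0   Econ       CS      8     45
filter rows where major in ['Econ', 'CS']:
  course major  hours  score
7   Phys  Econ      4     88
0   Econ    CS      8     45
add column hours_x5 = t['hours'] * 5:
  course major  hours  score  hours_x5
7   Phys  Econ      4     88        20
0   Econ    CS      8     45        40
Taking the sum of column 'hours_x5' gives 60.

60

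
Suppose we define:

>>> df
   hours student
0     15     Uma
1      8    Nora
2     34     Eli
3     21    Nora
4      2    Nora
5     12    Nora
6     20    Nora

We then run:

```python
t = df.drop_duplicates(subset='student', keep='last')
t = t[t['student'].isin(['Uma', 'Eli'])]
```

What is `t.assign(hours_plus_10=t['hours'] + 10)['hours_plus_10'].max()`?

drop duplicate student (keep=last):
   hours student
0     15     Uma
2     34     Eli
6     20    Nora
filter rows where student in ['Uma', 'Eli']:
   hours student
0     15     Uma
2     34     Eli
add column hours_plus_10 = t['hours'] + 10:
   hours student  hours_plus_10
0     15     Uma             25
2     34     Eli             44

44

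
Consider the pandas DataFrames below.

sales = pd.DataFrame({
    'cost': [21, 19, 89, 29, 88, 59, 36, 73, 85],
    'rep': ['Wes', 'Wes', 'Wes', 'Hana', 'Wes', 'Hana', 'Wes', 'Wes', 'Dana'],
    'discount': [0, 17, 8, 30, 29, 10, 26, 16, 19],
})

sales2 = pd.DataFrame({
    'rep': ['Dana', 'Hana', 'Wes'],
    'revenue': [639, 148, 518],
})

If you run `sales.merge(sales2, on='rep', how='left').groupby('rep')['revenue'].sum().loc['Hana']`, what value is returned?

296

merge on 'rep' (how='left') → 9 rows:
   cost   rep  discount  revenue
0    21   Wes         0      518
1    19   Wes        17      518
2    89   Wes         8      518
3    29  Hana        30      148
4    88   Wes        29      518
5    59  Hana        10      148
6    36   Wes        26      518
7    73   Wes        16      518
8    85  Dana        19      639
group by rep, sum of revenue:
rep
Dana     639
Hana     296
Wes     3108
Name: revenue, dtype: int64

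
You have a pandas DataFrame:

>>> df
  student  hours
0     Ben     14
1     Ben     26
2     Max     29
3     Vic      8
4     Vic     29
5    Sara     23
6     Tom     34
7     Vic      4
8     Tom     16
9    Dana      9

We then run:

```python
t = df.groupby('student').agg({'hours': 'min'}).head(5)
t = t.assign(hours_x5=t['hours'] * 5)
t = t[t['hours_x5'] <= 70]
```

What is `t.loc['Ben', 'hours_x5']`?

group by student, min of hours:
         hours
student       
Ben         14
Dana         9
Max         29
Sara        23
Tom         16
Vic          4
take first 5 rows:
         hours
student       
Ben         14
Dana         9
Max         29
Sara        23
Tom         16
add column hours_x5 = t['hours'] * 5:
         hours  hours_x5
student                 
Ben         14        70
Dana         9        45
Max         29       145
Sara        23       115
Tom         16        80
filter rows where hours_x5 <= 70:
         hours  hours_x5
student                 
Ben         14        70
Dana         9        45

70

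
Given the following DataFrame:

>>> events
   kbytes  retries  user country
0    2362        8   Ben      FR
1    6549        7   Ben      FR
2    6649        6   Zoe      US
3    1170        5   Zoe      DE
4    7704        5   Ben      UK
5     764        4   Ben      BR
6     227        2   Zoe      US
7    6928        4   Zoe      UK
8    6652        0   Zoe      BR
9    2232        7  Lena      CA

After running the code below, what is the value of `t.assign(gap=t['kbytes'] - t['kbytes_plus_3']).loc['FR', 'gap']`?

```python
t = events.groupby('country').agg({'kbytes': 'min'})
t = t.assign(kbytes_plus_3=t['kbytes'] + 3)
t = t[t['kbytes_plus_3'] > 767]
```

-3

group by country, min of kbytes:
         kbytes
country        
BR          764
CA         2232
DE         1170
FR         2362
UK         6928
US          227
add column kbytes_plus_3 = t['kbytes'] + 3:
         kbytes  kbytes_plus_3
country                       
BR          764            767
CA         2232           2235
DE         1170           1173
FR         2362           2365
UK         6928           6931
US          227            230
filter rows where kbytes_plus_3 > 767:
         kbytes  kbytes_plus_3
country                       
CA         2232           2235
DE         1170           1173
FR         2362           2365
UK         6928           6931
add column gap = t['kbytes'] - t['kbytes_plus_3']:
         kbytes  kbytes_plus_3  gap
country                            
CA         2232           2235   -3
DE         1170           1173   -3
FR         2362           2365   -3
UK         6928           6931   -3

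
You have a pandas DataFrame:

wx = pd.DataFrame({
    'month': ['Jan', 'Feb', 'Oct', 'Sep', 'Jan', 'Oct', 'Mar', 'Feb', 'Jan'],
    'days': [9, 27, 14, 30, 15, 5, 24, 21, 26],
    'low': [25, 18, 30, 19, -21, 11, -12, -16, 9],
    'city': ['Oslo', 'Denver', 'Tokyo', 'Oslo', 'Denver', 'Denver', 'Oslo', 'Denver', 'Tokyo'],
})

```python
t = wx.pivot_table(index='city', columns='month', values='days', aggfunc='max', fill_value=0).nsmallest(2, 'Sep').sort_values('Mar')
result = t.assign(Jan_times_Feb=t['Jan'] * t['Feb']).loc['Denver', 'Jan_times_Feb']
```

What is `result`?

pivot: rows=city, cols=month, max(days):
month   Feb  Jan  Mar  Oct  Sep
city                           
Denver   27   15    0    5    0
Oslo      0    9   24    0   30
Tokyo     0   26    0   14    0
take 2 rows with smallest Sep:
month   Feb  Jan  Mar  Oct  Sep
city                           
Denver   27   15    0    5    0
Tokyo     0   26    0   14    0
sort by Mar:
month   Feb  Jan  Mar  Oct  Sep
city                           
Denver   27   15    0    5    0
Tokyo     0   26    0   14    0
add column Jan_times_Feb = t['Jan'] * t['Feb']:
month   Feb  Jan  Mar  Oct  Sep  Jan_times_Feb
city                                          
Denver   27   15    0    5    0            405
Tokyo     0   26    0   14    0              0
The value at row 'Denver', column 'Jan_times_Feb' is 405.

405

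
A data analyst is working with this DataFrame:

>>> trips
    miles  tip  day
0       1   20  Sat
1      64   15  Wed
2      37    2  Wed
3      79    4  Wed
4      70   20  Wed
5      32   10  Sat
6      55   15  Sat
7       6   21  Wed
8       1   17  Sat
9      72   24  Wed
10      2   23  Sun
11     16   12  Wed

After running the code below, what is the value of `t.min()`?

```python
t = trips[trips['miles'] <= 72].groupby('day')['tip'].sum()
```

23

filter rows where miles <= 72:
    miles  tip  day
0       1   20  Sat
1      64   15  Wed
2      37    2  Wed
4      70   20  Wed
5      32   10  Sat
6      55   15  Sat
7       6   21  Wed
8       1   17  Sat
9      72   24  Wed
10      2   23  Sun
11     16   12  Wed
group by day, sum of tip:
day
Sat    62
Sun    23
Wed    94
Name: tip, dtype: int64
min of the resulting series → 23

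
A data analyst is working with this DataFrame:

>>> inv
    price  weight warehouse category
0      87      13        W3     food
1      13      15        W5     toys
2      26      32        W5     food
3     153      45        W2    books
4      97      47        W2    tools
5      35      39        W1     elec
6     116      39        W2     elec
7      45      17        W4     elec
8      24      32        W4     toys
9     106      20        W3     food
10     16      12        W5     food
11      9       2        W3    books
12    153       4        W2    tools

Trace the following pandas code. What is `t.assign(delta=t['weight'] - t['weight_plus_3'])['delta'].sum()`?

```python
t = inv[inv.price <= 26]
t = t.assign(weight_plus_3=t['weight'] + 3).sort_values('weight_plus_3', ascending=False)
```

-15

filter rows where price <= 26:
    price  weight warehouse category
1      13      15        W5     toys
2      26      32        W5     food
8      24      32        W4     toys
10     16      12        W5     food
11      9       2        W3    books
add column weight_plus_3 = t['weight'] + 3:
    price  weight warehouse category  weight_plus_3
1      13      15        W5     toys             18
2      26      32        W5     food             35
8      24      32        W4     toys             35
10     16      12        W5     food             15
11      9       2        W3    books              5
sort by weight_plus_3 descending:
    price  weight warehouse category  weight_plus_3
2      26      32        W5     food             35
8      24      32        W4     toys             35
1      13      15        W5     toys             18
10     16      12        W5     food             15
11      9       2        W3    books              5
add column delta = t['weight'] - t['weight_plus_3']:
    price  weight warehouse category  weight_plus_3  delta
2      26      32        W5     food             35     -3
8      24      32        W4     toys             35     -3
1      13      15        W5     toys             18     -3
10     16      12        W5     food             15     -3
11      9       2        W3    books              5     -3
Hence -15.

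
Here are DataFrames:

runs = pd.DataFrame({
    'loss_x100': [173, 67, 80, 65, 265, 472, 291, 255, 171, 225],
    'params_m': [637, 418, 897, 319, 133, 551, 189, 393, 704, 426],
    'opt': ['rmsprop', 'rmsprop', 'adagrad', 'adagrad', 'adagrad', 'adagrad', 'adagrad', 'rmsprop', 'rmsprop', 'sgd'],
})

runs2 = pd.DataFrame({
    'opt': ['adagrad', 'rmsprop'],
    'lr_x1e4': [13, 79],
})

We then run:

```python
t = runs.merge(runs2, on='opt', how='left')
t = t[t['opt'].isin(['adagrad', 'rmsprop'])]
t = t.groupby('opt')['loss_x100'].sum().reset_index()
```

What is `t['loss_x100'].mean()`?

919.5

merge on 'opt' (how='left') → 10 rows:
   loss_x100  params_m      opt  lr_x1e4
0        173       637  rmsprop     79.0
1         67       418  rmsprop     79.0
2         80       897  adagrad     13.0
3         65       319  adagrad     13.0
4        265       133  adagrad     13.0
5        472       551  adagrad     13.0
6        291       189  adagrad     13.0
7        255       393  rmsprop     79.0
8        171       704  rmsprop     79.0
9        225       426      sgd      NaN
filter rows where opt in ['adagrad', 'rmsprop']:
   loss_x100  params_m      opt  lr_x1e4
0        173       637  rmsprop     79.0
1         67       418  rmsprop     79.0
2         80       897  adagrad     13.0
3         65       319  adagrad     13.0
4        265       133  adagrad     13.0
5        472       551  adagrad     13.0
6        291       189  adagrad     13.0
7        255       393  rmsprop     79.0
8        171       704  rmsprop     79.0
group by opt, sum of loss_x100:
opt
adagrad    1173
rmsprop     666
Name: loss_x100, dtype: int64
reset_index():
       opt  loss_x100
0  adagrad       1173
1  rmsprop        666
Reading off the mean of column 'loss_x100', we get 919.5.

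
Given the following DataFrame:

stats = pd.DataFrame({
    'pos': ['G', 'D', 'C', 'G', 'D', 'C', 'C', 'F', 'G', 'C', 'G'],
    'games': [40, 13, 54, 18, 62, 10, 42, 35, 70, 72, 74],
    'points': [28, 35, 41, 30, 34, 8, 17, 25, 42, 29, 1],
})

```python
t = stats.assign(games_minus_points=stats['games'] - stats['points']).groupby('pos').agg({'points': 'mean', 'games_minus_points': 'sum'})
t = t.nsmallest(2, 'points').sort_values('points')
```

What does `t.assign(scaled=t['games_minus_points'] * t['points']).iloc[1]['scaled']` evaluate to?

250.0

add column games_minus_points = stats['games'] - stats['points']:
   pos  games  points  games_minus_points
0    G     40      28                  12
1    D     13      35                 -22
2    C     54      41                  13
3    G     18      30                 -12
4    D     62      34                  28
5    C     10       8                   2
6    C     42      17                  25
7    F     35      25                  10
8    G     70      42                  28
9    C     72      29                  43
10   G     74       1                  73
group by pos: mean(points), sum(games_minus_points):
     points  games_minus_points
pos                            
C     23.75                  83
D     34.50                   6
F     25.00                  10
G     25.25                 101
take 2 rows with smallest points:
     points  games_minus_points
pos                            
C     23.75                  83
F     25.00                  10
sort by points:
     points  games_minus_points
pos                            
C     23.75                  83
F     25.00                  10
add column scaled = t['games_minus_points'] * t['points']:
     points  games_minus_points   scaled
pos                                     
C     23.75                  83  1971.25
F     25.00                  10   250.00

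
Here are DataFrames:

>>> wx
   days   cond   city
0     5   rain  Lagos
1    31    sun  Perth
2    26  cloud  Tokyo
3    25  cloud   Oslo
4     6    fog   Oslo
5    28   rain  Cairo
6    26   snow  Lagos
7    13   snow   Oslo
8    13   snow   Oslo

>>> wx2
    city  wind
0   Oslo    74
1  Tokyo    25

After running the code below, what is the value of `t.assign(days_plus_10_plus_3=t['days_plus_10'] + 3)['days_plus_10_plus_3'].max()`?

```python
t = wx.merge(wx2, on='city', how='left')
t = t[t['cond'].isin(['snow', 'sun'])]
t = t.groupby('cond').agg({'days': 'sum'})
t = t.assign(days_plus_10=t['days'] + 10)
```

merge on 'city' (how='left') → 9 rows:
   days   cond   city  wind
0     5   rain  Lagos   NaN
1    31    sun  Perth   NaN
2    26  cloud  Tokyo  25.0
3    25  cloud   Oslo  74.0
4     6    fog   Oslo  74.0
5    28   rain  Cairo   NaN
6    26   snow  Lagos   NaN
7    13   snow   Oslo  74.0
8    13   snow   Oslo  74.0
filter rows where cond in ['snow', 'sun']:
   days  cond   city  wind
1    31   sun  Perth   NaN
6    26  snow  Lagos   NaN
7    13  snow   Oslo  74.0
8    13  snow   Oslo  74.0
group by cond, sum of days:
      days
cond      
snow    52
sun     31
add column days_plus_10 = t['days'] + 10:
      days  days_plus_10
cond                    
snow    52            62
sun     31            41
add column days_plus_10_plus_3 = t['days_plus_10'] + 3:
      days  days_plus_10  days_plus_10_plus_3
cond                                         
snow    52            62                   65
sun     31            41                   44
The max of column 'days_plus_10_plus_3' is 65.

65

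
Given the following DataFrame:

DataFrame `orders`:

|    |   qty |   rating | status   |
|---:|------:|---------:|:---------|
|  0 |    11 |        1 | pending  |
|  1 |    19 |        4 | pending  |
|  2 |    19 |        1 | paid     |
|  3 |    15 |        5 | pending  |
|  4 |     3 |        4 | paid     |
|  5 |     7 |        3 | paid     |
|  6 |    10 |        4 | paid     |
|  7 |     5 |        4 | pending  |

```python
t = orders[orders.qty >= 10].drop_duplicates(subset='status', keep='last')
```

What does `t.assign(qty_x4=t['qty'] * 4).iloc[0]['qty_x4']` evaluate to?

filter rows where qty >= 10:
   qty  rating   status
0   11       1  pending
1   19       4  pending
2   19       1     paid
3   15       5  pending
6   10       4     paid
drop duplicate status (keep=last):
   qty  rating   status
3   15       5  pending
6   10       4     paid
add column qty_x4 = t['qty'] * 4:
   qty  rating   status  qty_x4
3   15       5  pending      60
6   10       4     paid      40

60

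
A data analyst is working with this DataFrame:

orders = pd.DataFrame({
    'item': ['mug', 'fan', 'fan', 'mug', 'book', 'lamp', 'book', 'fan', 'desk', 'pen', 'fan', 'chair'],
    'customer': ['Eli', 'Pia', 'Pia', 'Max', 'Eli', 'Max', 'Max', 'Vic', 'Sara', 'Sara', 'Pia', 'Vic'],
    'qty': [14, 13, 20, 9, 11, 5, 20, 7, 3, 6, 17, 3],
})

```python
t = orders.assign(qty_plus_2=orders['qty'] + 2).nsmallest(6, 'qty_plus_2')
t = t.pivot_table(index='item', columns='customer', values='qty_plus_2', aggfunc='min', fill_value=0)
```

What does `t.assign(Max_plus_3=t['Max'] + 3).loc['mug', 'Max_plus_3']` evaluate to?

add column qty_plus_2 = orders['qty'] + 2:
     item customer  qty  qty_plus_2
0     mug      Eli   14          16
1     fan      Pia   13          15
2     fan      Pia   20          22
3     mug      Max    9          11
4    book      Eli   11          13
5    lamp      Max    5           7
6    book      Max   20          22
7     fan      Vic    7           9
8    desk     Sara    3           5
9     pen     Sara    6           8
10    fan      Pia   17          19
11  chair      Vic    3           5
take 6 rows with smallest qty_plus_2:
     item customer  qty  qty_plus_2
8    desk     Sara    3           5
11  chair      Vic    3           5
5    lamp      Max    5           7
9     pen     Sara    6           8
7     fan      Vic    7           9
3     mug      Max    9          11
pivot: rows=item, cols=customer, min(qty_plus_2):
customer  Max  Sara  Vic
item                    
chair       0     0    5
desk        0     5    0
fan         0     0    9
lamp        7     0    0
mug        11     0    0
pen         0     8    0
add column Max_plus_3 = t['Max'] + 3:
customer  Max  Sara  Vic  Max_plus_3
item                                
chair       0     0    5           3
desk        0     5    0           3
fan         0     0    9           3
lamp        7     0    0          10
mug        11     0    0          14
pen         0     8    0           3
So loc['mug', 'Max_plus_3'] = 14.

14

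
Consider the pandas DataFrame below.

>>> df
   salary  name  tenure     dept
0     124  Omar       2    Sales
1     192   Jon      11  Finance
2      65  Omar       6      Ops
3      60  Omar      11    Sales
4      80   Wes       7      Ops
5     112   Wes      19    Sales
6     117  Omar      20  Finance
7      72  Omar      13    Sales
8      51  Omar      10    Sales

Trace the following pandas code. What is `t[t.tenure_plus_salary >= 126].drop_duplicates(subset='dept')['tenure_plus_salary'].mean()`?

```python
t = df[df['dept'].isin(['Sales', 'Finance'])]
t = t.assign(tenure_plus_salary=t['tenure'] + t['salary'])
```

164.5

filter rows where dept in ['Sales', 'Finance']:
   salary  name  tenure     dept
0     124  Omar       2    Sales
1     192   Jon      11  Finance
3      60  Omar      11    Sales
5     112   Wes      19    Sales
6     117  Omar      20  Finance
7      72  Omar      13    Sales
8      51  Omar      10    Sales
add column tenure_plus_salary = t['tenure'] + t['salary']:
   salary  name  tenure     dept  tenure_plus_salary
0     124  Omar       2    Sales                 126
1     192   Jon      11  Finance                 203
3      60  Omar      11    Sales                  71
5     112   Wes      19    Sales                 131
6     117  Omar      20  Finance                 137
7      72  Omar      13    Sales                  85
8      51  Omar      10    Sales                  61
filter rows where tenure_plus_salary >= 126:
   salary  name  tenure     dept  tenure_plus_salary
0     124  Omar       2    Sales                 126
1     192   Jon      11  Finance                 203
5     112   Wes      19    Sales                 131
6     117  Omar      20  Finance                 137
drop duplicate dept (keep=first):
   salary  name  tenure     dept  tenure_plus_salary
0     124  Omar       2    Sales                 126
1     192   Jon      11  Finance                 203
Taking the mean of column 'tenure_plus_salary' gives 164.5.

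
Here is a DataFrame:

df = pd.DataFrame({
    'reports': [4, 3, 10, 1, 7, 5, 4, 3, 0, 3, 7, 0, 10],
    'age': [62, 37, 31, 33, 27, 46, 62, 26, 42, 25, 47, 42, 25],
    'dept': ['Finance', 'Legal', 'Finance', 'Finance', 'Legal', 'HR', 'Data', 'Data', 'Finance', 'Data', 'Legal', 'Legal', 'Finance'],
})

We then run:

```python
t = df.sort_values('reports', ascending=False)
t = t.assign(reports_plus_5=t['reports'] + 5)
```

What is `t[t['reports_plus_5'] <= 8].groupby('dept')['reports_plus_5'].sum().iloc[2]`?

13

sort by reports descending:
    reports  age     dept
2        10   31  Finance
12       10   25  Finance
4         7   27    Legal
10        7   47    Legal
5         5   46       HR
0         4   62  Finance
6         4   62     Data
1         3   37    Legal
7         3   26     Data
9         3   25     Data
3         1   33  Finance
8         0   42  Finance
11        0   42    Legal
add column reports_plus_5 = t['reports'] + 5:
    reports  age     dept  reports_plus_5
2        10   31  Finance              15
12       10   25  Finance              15
4         7   27    Legal              12
10        7   47    Legal              12
5         5   46       HR              10
0         4   62  Finance               9
6         4   62     Data               9
1         3   37    Legal               8
7         3   26     Data               8
9         3   25     Data               8
3         1   33  Finance               6
8         0   42  Finance               5
11        0   42    Legal               5
filter rows where reports_plus_5 <= 8:
    reports  age     dept  reports_plus_5
1         3   37    Legal               8
7         3   26     Data               8
9         3   25     Data               8
3         1   33  Finance               6
8         0   42  Finance               5
11        0   42    Legal               5
group by dept, sum of reports_plus_5:
dept
Data       16
Finance    11
Legal      13
Name: reports_plus_5, dtype: int64
Then the value at position 2: 13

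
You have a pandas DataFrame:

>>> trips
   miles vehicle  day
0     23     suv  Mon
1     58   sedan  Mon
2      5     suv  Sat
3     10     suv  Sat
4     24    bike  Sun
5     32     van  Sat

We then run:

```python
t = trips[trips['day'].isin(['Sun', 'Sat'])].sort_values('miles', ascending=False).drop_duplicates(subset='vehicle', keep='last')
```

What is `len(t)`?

filter rows where day in ['Sun', 'Sat']:
   miles vehicle  day
2      5     suv  Sat
3     10     suv  Sat
4     24    bike  Sun
5     32     van  Sat
sort by miles descending:
   miles vehicle  day
5     32     van  Sat
4     24    bike  Sun
3     10     suv  Sat
2      5     suv  Sat
drop duplicate vehicle (keep=last):
   miles vehicle  day
5     32     van  Sat
4     24    bike  Sun
2      5     suv  Sat
Hence 3.

3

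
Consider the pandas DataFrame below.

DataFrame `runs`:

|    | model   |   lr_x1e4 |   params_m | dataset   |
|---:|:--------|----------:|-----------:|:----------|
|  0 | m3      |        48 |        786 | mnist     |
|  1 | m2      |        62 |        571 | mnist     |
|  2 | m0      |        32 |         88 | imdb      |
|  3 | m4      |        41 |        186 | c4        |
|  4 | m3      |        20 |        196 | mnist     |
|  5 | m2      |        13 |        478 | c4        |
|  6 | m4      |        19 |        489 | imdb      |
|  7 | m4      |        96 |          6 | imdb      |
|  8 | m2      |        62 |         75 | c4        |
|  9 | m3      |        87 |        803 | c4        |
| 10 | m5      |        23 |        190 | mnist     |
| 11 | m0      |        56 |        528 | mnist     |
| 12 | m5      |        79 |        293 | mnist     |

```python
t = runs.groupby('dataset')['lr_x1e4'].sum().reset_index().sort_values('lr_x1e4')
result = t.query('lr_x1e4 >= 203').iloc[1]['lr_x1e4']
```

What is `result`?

group by dataset, sum of lr_x1e4:
dataset
c4       203
imdb     147
mnist    288
Name: lr_x1e4, dtype: int64
reset_index():
  dataset  lr_x1e4
0      c4      203
1    imdb      147
2   mnist      288
sort by lr_x1e4:
  dataset  lr_x1e4
1    imdb      147
0      c4      203
2   mnist      288
filter rows where lr_x1e4 >= 203:
  dataset  lr_x1e4
0      c4      203
2   mnist      288

288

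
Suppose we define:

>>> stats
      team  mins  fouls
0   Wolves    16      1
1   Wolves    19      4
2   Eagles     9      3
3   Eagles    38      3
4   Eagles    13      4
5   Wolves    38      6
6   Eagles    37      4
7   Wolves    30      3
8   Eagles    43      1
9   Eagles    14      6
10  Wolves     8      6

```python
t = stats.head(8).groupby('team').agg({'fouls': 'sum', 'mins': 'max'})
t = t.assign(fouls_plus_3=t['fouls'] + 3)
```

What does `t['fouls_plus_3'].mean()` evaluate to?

17.0

take first 8 rows:
     team  mins  fouls
0  Wolves    16      1
1  Wolves    19      4
2  Eagles     9      3
3  Eagles    38      3
4  Eagles    13      4
5  Wolves    38      6
6  Eagles    37      4
7  Wolves    30      3
group by team: sum(fouls), max(mins):
        fouls  mins
team               
Eagles     14    38
Wolves     14    38
add column fouls_plus_3 = t['fouls'] + 3:
        fouls  mins  fouls_plus_3
team                             
Eagles     14    38            17
Wolves     14    38            17
The mean of column 'fouls_plus_3' is 17.0.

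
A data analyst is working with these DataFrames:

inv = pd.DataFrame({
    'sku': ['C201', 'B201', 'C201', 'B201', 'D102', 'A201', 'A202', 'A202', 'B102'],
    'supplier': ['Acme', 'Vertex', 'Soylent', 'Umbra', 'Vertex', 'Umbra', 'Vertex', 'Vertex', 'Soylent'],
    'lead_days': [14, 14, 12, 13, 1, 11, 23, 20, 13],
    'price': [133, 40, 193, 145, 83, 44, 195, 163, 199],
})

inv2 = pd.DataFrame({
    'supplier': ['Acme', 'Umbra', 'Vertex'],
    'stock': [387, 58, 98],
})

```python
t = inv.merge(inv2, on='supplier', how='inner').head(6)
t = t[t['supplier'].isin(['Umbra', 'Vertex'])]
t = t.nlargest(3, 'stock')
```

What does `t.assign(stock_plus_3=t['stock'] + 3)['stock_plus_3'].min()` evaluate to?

merge on 'supplier' (how='inner') → 7 rows:
    sku supplier  lead_days  price  stock
0  C201     Acme         14    133    387
1  B201   Vertex         14     40     98
2  B201    Umbra         13    145     58
3  D102   Vertex          1     83     98
4  A201    Umbra         11     44     58
5  A202   Vertex         23    195     98
6  A202   Vertex         20    163     98
take first 6 rows:
    sku supplier  lead_days  price  stock
0  C201     Acme         14    133    387
1  B201   Vertex         14     40     98
2  B201    Umbra         13    145     58
3  D102   Vertex          1     83     98
4  A201    Umbra         11     44     58
5  A202   Vertex         23    195     98
filter rows where supplier in ['Umbra', 'Vertex']:
    sku supplier  lead_days  price  stock
1  B201   Vertex         14     40     98
2  B201    Umbra         13    145     58
3  D102   Vertex          1     83     98
4  A201    Umbra         11     44     58
5  A202   Vertex         23    195     98
take 3 rows with largest stock:
    sku supplier  lead_days  price  stock
1  B201   Vertex         14     40     98
3  D102   Vertex          1     83     98
5  A202   Vertex         23    195     98
add column stock_plus_3 = t['stock'] + 3:
    sku supplier  lead_days  price  stock  stock_plus_3
1  B201   Vertex         14     40     98           101
3  D102   Vertex          1     83     98           101
5  A202   Vertex         23    195     98           101
Taking the min of column 'stock_plus_3' gives 101.

101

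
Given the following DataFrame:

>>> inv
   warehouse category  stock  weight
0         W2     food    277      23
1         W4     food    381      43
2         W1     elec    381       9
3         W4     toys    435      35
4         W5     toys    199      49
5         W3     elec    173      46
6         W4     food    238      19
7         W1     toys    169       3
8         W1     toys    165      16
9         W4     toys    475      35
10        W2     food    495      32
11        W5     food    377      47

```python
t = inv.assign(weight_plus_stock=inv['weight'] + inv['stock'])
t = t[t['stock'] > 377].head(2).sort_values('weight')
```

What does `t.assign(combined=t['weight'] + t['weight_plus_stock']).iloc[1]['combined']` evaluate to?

add column weight_plus_stock = inv['weight'] + inv['stock']:
   warehouse category  stock  weight  weight_plus_stock
0         W2     food    277      23                300
1         W4     food    381      43                424
2         W1     elec    381       9                390
3         W4     toys    435      35                470
4         W5     toys    199      49                248
5         W3     elec    173      46                219
6         W4     food    238      19                257
7         W1     toys    169       3                172
8         W1     toys    165      16                181
9         W4     toys    475      35                510
10        W2     food    495      32                527
11        W5     food    377      47                424
filter rows where stock > 377:
   warehouse category  stock  weight  weight_plus_stock
1         W4     food    381      43                424
2         W1     elec    381       9                390
3         W4     toys    435      35                470
9         W4     toys    475      35                510
10        W2     food    495      32                527
take first 2 rows:
  warehouse category  stock  weight  weight_plus_stock
1        W4     food    381      43                424
2        W1     elec    381       9                390
sort by weight:
  warehouse category  stock  weight  weight_plus_stock
2        W1     elec    381       9                390
1        W4     food    381      43                424
add column combined = t['weight'] + t['weight_plus_stock']:
  warehouse category  stock  weight  weight_plus_stock  combined
2        W1     elec    381       9                390       399
1        W4     food    381      43                424       467

467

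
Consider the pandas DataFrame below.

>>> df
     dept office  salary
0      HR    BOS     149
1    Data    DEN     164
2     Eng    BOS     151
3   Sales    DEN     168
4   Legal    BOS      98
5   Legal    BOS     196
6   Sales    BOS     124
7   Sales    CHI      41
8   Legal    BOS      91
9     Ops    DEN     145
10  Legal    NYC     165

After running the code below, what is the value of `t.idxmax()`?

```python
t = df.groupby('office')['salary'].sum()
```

BOS

group by office, sum of salary:
office
BOS    809
CHI     41
DEN    477
NYC    165
Name: salary, dtype: int64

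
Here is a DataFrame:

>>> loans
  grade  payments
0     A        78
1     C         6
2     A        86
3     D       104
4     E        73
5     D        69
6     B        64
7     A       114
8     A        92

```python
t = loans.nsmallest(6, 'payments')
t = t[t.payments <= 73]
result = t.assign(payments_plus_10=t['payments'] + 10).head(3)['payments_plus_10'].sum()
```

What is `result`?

take 6 rows with smallest payments:
  grade  payments
1     C         6
6     B        64
5     D        69
4     E        73
0     A        78
2     A        86
filter rows where payments <= 73:
  grade  payments
1     C         6
6     B        64
5     D        69
4     E        73
add column payments_plus_10 = t['payments'] + 10:
  grade  payments  payments_plus_10
1     C         6                16
6     B        64                74
5     D        69                79
4     E        73                83
take first 3 rows:
  grade  payments  payments_plus_10
1     C         6                16
6     B        64                74
5     D        69                79

169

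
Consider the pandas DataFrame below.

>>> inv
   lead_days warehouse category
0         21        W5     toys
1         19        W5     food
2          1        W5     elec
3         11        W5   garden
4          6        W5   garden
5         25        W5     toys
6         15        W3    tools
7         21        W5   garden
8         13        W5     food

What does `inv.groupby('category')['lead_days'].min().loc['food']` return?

13

group by category, min of lead_days:
category
elec       1
food      13
garden     6
tools     15
toys      21
Name: lead_days, dtype: int64
Then the value at index 'food': 13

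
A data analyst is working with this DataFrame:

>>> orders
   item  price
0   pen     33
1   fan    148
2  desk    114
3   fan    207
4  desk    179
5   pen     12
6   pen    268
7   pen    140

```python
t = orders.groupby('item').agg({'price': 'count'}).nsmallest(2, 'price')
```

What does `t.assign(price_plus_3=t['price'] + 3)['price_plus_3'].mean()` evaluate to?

5.0

group by item, count of price:
      price
item       
desk      2
fan       2
pen       4
take 2 rows with smallest price:
      price
item       
desk      2
fan       2
add column price_plus_3 = t['price'] + 3:
      price  price_plus_3
item                     
desk      2             5
fan       2             5
Hence 5.0.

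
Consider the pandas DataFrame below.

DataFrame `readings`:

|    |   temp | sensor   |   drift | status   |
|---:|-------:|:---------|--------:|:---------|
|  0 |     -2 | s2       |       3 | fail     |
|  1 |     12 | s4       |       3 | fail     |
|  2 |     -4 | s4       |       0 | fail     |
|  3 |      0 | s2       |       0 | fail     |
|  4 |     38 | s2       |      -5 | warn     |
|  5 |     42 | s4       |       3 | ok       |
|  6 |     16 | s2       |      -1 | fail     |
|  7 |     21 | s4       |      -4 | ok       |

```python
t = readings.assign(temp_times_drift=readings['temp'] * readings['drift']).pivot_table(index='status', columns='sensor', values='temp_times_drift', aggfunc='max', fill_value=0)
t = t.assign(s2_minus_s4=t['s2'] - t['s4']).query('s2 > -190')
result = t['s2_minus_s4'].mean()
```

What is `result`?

add column temp_times_drift = readings['temp'] * readings['drift']:
   temp sensor  drift status  temp_times_drift
0    -2     s2      3   fail                -6
1    12     s4      3   fail                36
2    -4     s4      0   fail                 0
3     0     s2      0   fail                 0
4    38     s2     -5   warn              -190
5    42     s4      3     ok               126
6    16     s2     -1   fail               -16
7    21     s4     -4     ok               -84
pivot: rows=status, cols=sensor, max(temp_times_drift):
sensor   s2   s4
status          
fail      0   36
ok        0  126
warn   -190    0
add column s2_minus_s4 = t['s2'] - t['s4']:
sensor   s2   s4  s2_minus_s4
status                       
fail      0   36          -36
ok        0  126         -126
warn   -190    0         -190
filter rows where s2 > -190:
sensor  s2   s4  s2_minus_s4
status                      
fail     0   36          -36
ok       0  126         -126
The mean of column 's2_minus_s4' is -81.0.

-81.0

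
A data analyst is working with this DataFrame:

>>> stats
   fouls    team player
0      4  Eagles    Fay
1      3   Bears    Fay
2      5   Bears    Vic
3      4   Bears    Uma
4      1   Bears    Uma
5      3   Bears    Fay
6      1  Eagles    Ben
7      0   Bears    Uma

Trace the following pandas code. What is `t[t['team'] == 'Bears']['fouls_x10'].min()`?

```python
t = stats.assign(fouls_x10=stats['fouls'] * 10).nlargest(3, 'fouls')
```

add column fouls_x10 = stats['fouls'] * 10:
   fouls    team player  fouls_x10
0      4  Eagles    Fay         40
1      3   Bears    Fay         30
2      5   Bears    Vic         50
3      4   Bears    Uma         40
4      1   Bears    Uma         10
5      3   Bears    Fay         30
6      1  Eagles    Ben         10
7      0   Bears    Uma          0
take 3 rows with largest fouls:
   fouls    team player  fouls_x10
2      5   Bears    Vic         50
0      4  Eagles    Fay         40
3      4   Bears    Uma         40
filter rows where team == 'Bears':
   fouls   team player  fouls_x10
2      5  Bears    Vic         50
3      4  Bears    Uma         40
Finally, min of column 'fouls_x10' = 40.

40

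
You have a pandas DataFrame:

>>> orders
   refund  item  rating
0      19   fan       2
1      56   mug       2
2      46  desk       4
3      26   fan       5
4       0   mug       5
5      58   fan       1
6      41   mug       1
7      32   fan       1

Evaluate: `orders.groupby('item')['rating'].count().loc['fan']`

group by item, count of rating:
item
desk    1
fan     4
mug     3
Name: rating, dtype: int64
The value at index 'fan' is 4.

4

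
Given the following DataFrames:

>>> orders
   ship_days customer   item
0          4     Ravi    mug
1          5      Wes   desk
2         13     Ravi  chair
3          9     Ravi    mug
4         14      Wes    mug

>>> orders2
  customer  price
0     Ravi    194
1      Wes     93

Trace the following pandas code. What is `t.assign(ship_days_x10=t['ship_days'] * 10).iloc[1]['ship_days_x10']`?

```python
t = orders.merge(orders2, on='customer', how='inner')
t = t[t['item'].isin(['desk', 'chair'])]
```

130

merge on 'customer' (how='inner') → 5 rows:
   ship_days customer   item  price
0          4     Ravi    mug    194
1          5      Wes   desk     93
2         13     Ravi  chair    194
3          9     Ravi    mug    194
4         14      Wes    mug     93
filter rows where item in ['desk', 'chair']:
   ship_days customer   item  price
1          5      Wes   desk     93
2         13     Ravi  chair    194
add column ship_days_x10 = t['ship_days'] * 10:
   ship_days customer   item  price  ship_days_x10
1          5      Wes   desk     93             50
2         13     Ravi  chair    194            130
value at position 1, column 'ship_days_x10' → 130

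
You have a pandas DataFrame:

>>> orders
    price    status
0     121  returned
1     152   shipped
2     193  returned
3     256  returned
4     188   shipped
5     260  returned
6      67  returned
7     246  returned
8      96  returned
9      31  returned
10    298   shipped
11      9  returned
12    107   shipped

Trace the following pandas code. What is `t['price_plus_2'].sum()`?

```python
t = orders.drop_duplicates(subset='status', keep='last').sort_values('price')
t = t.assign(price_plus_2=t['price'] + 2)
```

drop duplicate status (keep=last):
    price    status
11      9  returned
12    107   shipped
sort by price:
    price    status
11      9  returned
12    107   shipped
add column price_plus_2 = t['price'] + 2:
    price    status  price_plus_2
11      9  returned            11
12    107   shipped           109
Then the sum of column 'price_plus_2': 120

120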